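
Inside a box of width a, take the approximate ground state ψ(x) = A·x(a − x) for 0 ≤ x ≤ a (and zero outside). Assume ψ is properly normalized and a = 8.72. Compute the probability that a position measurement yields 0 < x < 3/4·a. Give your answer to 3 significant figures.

P = ∫_{0}^{3/4·a} |ψ(x)|² dx.
Since A² = 1/(a^5/30), this is the region integral divided by the full normalization integral.
Let u = x/a; then A² and the length scale cancel, so P = ∫_{0}^{3/4} u^2·(1 - u)^2 du ÷ ∫_{0}^{1} u^2·(1 - u)^2 du.
An antiderivative of u^2·(1 - u)^2 is u^3·(6·u^2 - 15·u + 10)/30; evaluating from 0 to 3/4 gives 153/5120, while the full integral is 1/30.
Taking the ratio, P = 459/512.

P ≈ 0.896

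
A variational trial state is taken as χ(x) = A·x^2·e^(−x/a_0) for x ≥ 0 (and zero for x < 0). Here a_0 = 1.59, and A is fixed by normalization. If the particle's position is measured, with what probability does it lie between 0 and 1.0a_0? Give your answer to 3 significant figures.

|χ|² is the probability density, so P = ∫_{0}^{1.0a_0} |χ|² dx.
The normalization integral ∫|χ|²dx over the whole domain equals 3·a_0^5/4·A², and A² cancels in the ratio.
Substituting u = x/a_0, A² and the length scale cancel in the ratio: P = ∫_{0}^{1.0} u^4·e^(-2·u) du / ∫_{0}^{∞} u^4·e^(-2·u) du.
An antiderivative of u^4·e^(-2·u) is -(u^4/2 + u^3 + 3·u^2/2 + 3·u/2 + 3/4)·e^(-2·u); evaluating from 0 to 1.0 gives 3/4 - 21·e^(-2)/4, while the full integral is 3/4.
Taking the ratio, P = 0.05265.

P ≈ 0.0527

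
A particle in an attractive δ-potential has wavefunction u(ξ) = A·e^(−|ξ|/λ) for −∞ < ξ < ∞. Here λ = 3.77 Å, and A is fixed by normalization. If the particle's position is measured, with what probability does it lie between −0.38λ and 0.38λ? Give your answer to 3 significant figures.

P = ∫_{−0.38λ}^{0.38λ} |u(ξ)|² dξ.
With A² fixed by ∫|u|² = 1, i.e. A² = (λ)^(−1), substitute and integrate.
By symmetry take twice the ξ ≥ 0 contribution in numerator and denominator; the 2's cancel. In terms of t = ξ/λ (A² and the length scale cancel between numerator and denominator), P = [∫_{0}^{0.38} e^(-2·t) dt] / [∫_{0}^{∞} e^(-2·t) dt].
An antiderivative of e^(-2·t) is -e^(-2·t)/2; evaluating from 0 to 0.38 gives 1/2 - e^(-19/25)/2, while the full integral is 1/2.
Evaluating gives P = 0.5323.

P ≈ 0.532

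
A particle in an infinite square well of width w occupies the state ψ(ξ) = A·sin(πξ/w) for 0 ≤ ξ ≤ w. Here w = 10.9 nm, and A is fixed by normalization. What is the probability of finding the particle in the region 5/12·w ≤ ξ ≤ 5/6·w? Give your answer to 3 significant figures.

P ≈ 0.634

P = ∫_{5/12·w}^{5/6·w} |ψ(ξ)|² dξ.
Since A² = 1/(w/2), this is the region integral divided by the full normalization integral.
In terms of u = ξ/w (A² and the length scale cancel between numerator and denominator), P = [∫_{5/12}^{5/6} sin(π·u)^2 du] / [∫_{0}^{1} sin(π·u)^2 du].
With ∫ sin(π·u)^2 du = u/2 - sin(2·π·u)/(4·π) + C, the region integral is 1/(8·π) + √(3)/(8·π) + 5/24 and the full one is 1/2.
Evaluating gives P = (3 + 3·√(3) + 5·π)/(12·π).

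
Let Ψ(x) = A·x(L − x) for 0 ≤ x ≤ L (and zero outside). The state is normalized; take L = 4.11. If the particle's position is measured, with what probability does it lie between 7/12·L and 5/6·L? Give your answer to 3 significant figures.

P ≈ 0.311

|Ψ|² is the probability density, so P = ∫_{7/12·L}^{5/6·L} |Ψ|² dx.
The normalization integral ∫|Ψ|²dx over the whole domain equals L^5/30·A², and A² cancels in the ratio.
Substituting u = x/L, A² and the length scale cancel in the ratio: P = ∫_{7/12}^{5/6} u^2·(1 - u)^2 du / ∫_{0}^{1} u^2·(1 - u)^2 du.
With ∫ u^2·(1 - u)^2 du = u^3·(6·u^2 - 15·u + 10)/30 + C, the region integral is ≈ 0.010371 and the full one is 1/30.
Evaluating gives P = 0.3111.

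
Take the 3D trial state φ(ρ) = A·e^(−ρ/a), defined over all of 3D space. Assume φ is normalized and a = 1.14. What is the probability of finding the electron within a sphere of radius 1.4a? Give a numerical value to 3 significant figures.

P ≈ 0.531

P = ∫ |φ|² 4πρ² dρ over ρ ≤ 1.4a.
A² is fixed by ∫₀^∞ 4πρ²|φ|² dρ = 1, i.e. A² = (π·a^3)^(−1).
Let u = ρ/a; then A², 4π and the length scale all cancel, so P = ∫_{0}^{1.4} u^2·e^(-2·u) du ÷ ∫_{0}^{∞} u^2·e^(-2·u) du.
Using ∫ u^2·e^(-2·u) du = -(2·u^2 + 2·u + 1)·e^(-2·u)/4, the numerator is 1/4 - 193·e^(-14/5)/100 and the denominator is 1/4.
This evaluates to P = 0.5305.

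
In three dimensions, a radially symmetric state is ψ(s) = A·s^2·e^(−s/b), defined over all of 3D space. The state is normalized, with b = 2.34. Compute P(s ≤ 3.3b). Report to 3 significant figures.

P = ∫ |ψ|² 4πs² ds over s ≤ 3.3b.
A² is fixed by ∫₀^∞ 4πs²|ψ|² ds = 1, i.e. A² = (45·π·b^7/2)^(−1).
Substituting u = s/b, A², 4π and the length scale all cancel in the ratio: P = ∫_{0}^{3.3} u^6·e^(-2·u) du / ∫_{0}^{∞} u^6·e^(-2·u) du.
Using ∫ u^6·e^(-2·u) du = -(4·u^6 + 12·u^5 + 30·u^4 + 60·u^3 + 90·u^2 + 90·u + 45)·e^(-2·u)/8, the numerator is ≈ 2.7515 and the denominator is 45/8.
The region integral divided by the full integral gives P = 0.4892.

P ≈ 0.489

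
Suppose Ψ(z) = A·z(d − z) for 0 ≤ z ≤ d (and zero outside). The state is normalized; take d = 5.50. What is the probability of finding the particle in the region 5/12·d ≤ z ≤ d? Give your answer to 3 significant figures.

P = ∫_{5/12·d}^{d} |Ψ(z)|² dz.
The normalization integral ∫|Ψ|²dz over the whole domain equals d^5/30·A², and A² cancels in the ratio.
Let u = z/d; then A² and the length scale cancel, so P = ∫_{5/12}^{1} u^2·(1 - u)^2 du ÷ ∫_{0}^{1} u^2·(1 - u)^2 du.
Using ∫ u^2·(1 - u)^2 du = u^3·(6·u^2 - 15·u + 10)/30, the numerator is ≈ 0.021779 and the denominator is 1/30.
The result is P = 0.6534.

P ≈ 0.653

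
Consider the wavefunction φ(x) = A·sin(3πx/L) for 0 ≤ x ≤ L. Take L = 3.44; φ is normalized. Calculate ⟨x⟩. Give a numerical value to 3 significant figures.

⟨x⟩ = ∫ x |φ|² dx over the full domain.
Since the A² factors cancel between numerator and denominator, ⟨x⟩ = L/2.
Putting L = 3.44 gives 1.720.

⟨x⟩ ≈ 1.72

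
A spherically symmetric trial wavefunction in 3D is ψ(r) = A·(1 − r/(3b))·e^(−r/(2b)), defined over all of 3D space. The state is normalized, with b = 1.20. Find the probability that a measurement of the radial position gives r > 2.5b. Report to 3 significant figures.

P ≈ 0.651

Integrate the radial probability density 4πr²|ψ|² over r > 2.5b.
Normalization gives A² = 1/(8·π·b^3/3).
Substituting u = r/b, A², 4π and the length scale all cancel in the ratio: P = ∫_{2.5}^{∞} u^2·(1 - u/3)^2·e^(-u) du / ∫_{0}^{∞} u^2·(1 - u/3)^2·e^(-u) du.
An antiderivative of u^2·(1 - u/3)^2·e^(-u) is (-u^4 + 2·u^3 - 3·u^2 - 6·u - 6)·e^(-u)/9; evaluating from 2.5 to ∞ gives 761·e^(-5/2)/144, while the full integral is 2/3.
The region integral divided by the full integral gives P = 0.6507.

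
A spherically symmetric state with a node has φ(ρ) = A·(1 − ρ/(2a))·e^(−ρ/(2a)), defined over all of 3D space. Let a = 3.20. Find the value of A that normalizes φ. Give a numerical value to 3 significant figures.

A ≈ 0.0348

Normalization requires ∫|φ|² 4πρ² dρ = 1, integrated from 0 to ∞.
(Spherical symmetry: dV = 4πρ² dρ.)
Using ∫₀^∞ ρⁿ e^(−αρ) dρ = n!/αⁿ⁺¹, ∫|φ|² 4πρ² dρ = A²·(8·π·a^3).
So A² = (8·π·a^3)^(−1).
With a = 3.20: A² = 0.001214 and A = 0.03485.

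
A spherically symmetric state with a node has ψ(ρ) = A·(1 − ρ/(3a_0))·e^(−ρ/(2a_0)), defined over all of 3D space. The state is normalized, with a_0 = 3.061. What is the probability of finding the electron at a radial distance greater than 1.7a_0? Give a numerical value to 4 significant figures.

With dV = 4πρ²dρ, the probability is ∫|ψ|² dV over ρ > 1.7a_0.
The full normalization integral is A²·[8·π·a_0^3/3] = 1, fixing A².
Substituting u = ρ/a_0, A², 4π and the length scale all cancel in the ratio: P = ∫_{1.7}^{∞} u^2·(1 - u/3)^2·e^(-u) du / ∫_{0}^{∞} u^2·(1 - u/3)^2·e^(-u) du.
With ∫ u^2·(1 - u/3)^2·e^(-u) du = (-u^4 + 2·u^3 - 3·u^2 - 6·u - 6)·e^(-u)/9 + C, the region integral is ≈ 0.474898 and the full one is 2/3.
The region integral divided by the full integral gives P = 0.71235.

P ≈ 0.7123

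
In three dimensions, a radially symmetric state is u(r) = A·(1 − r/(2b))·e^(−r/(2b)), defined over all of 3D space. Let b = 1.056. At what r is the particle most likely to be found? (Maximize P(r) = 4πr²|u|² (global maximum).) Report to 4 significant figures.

The maximum of P(r) = 4πr²|u|² occurs where its derivative vanishes.
Solving yields r = b·(√(5) + 3).
With b = 1.056, the most probable radial distance is 5.5293.

r ≈ 5.529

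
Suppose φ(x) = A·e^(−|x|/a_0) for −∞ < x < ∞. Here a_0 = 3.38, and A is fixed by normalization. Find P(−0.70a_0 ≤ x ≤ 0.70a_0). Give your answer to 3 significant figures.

The probability is P = ∫ |φ|² dx over [−0.70a_0, 0.70a_0].
Since A² = 1/(a_0), this is the region integral divided by the full normalization integral.
Both integrals are even about x = 0, so only the x ≥ 0 halves are needed (the factors of 2 cancel). Let u = x/a_0; then A² and the length scale cancel, so P = ∫_{0}^{0.70} e^(-2·u) du ÷ ∫_{0}^{∞} e^(-2·u) du.
An antiderivative of e^(-2·u) is -e^(-2·u)/2; evaluating from 0 to 0.70 gives 1/2 - e^(-7/5)/2, while the full integral is 1/2.
Taking the ratio, P = 0.7534.

P ≈ 0.753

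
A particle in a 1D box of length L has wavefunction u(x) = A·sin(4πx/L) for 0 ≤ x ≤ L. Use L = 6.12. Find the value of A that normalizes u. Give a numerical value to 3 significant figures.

A ≈ 0.572

Normalization requires ∫|u|² dx = 1, integrated from 0 to L.
Using sin²θ = (1 − cos 2θ)/2, with u = A·sin(4πx/L), the integral evaluates to A²·[L/2].
Setting this equal to 1 gives A² = 1/(L/2).
With L = 6.12: A² = 0.3268 and A = 0.5717.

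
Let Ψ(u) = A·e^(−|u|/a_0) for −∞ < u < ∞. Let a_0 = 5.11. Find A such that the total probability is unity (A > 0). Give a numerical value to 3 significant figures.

We need A² ∫|f|² du = 1, taking the integral from −∞ to ∞.
With ∫₀^∞ u^0 e^(−αu) du = 0!/α^1, carrying out the integral gives A² · a_0.
Hence A² = 1/[a_0].
Substituting a_0 = 5.11 gives A² = 0.1957, so A = 0.4424.

A ≈ 0.442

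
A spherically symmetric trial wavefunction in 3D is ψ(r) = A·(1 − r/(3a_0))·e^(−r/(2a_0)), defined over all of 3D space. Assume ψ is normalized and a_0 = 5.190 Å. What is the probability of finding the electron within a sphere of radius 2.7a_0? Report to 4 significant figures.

P ≈ 0.3520

P = ∫ |ψ|² 4πr² dr over r ≤ 2.7a_0.
Normalization gives A² = 1/(8·π·a_0^3/3).
Substituting u = r/a_0, A², 4π and the length scale all cancel in the ratio: P = ∫_{0}^{2.7} u^2·(1 - u/3)^2·e^(-u) du / ∫_{0}^{∞} u^2·(1 - u/3)^2·e^(-u) du.
Using ∫ u^2·(1 - u/3)^2·e^(-u) du = (-u^4 + 2·u^3 - 3·u^2 - 6·u - 6)·e^(-u)/9, the numerator is ≈ 0.234699 and the denominator is 2/3.
The region integral divided by the full integral gives P = 0.35205.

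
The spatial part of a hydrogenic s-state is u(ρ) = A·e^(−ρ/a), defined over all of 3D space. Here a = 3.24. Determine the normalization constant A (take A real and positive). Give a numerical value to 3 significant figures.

Normalization requires ∫|u|² 4πρ² dρ = 1, integrated from 0 to ∞.
(Spherical symmetry: dV = 4πρ² dρ.)
The integral (without the A² prefactor) comes out to π·a^3.
With a = 3.24: A² = 0.009359 and A = 0.09674.

A ≈ 0.0967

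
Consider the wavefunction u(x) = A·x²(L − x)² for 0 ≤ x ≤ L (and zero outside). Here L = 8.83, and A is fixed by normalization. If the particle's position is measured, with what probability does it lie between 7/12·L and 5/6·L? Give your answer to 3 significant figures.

P ≈ 0.293

The probability is P = ∫ |u|² dx over [7/12·L, 5/6·L].
The normalization integral ∫|u|²dx over the whole domain equals L^9/630·A², and A² cancels in the ratio.
In terms of t = x/L (A² and the length scale cancel between numerator and denominator), P = [∫_{7/12}^{5/6} t^4·(1 - t)^4 dt] / [∫_{0}^{1} t^4·(1 - t)^4 dt].
An antiderivative of t^4·(1 - t)^4 is t^5·(70·t^4 - 315·t^3 + 540·t^2 - 420·t + 126)/630; evaluating from 7/12 to 5/6 gives ≈ 0.00046568, while the full integral is 1/630.
Evaluating gives P = 0.2934.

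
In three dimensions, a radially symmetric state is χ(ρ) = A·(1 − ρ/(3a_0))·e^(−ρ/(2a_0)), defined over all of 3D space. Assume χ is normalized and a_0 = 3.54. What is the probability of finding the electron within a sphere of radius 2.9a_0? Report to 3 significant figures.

P = ∫ |χ|² 4πρ² dρ over ρ ≤ 2.9a_0.
A² is fixed by ∫₀^∞ 4πρ²|χ|² dρ = 1, i.e. A² = (8·π·a_0^3/3)^(−1).
Let u = ρ/a_0; then A², 4π and the length scale all cancel, so P = ∫_{0}^{2.9} u^2·(1 - u/3)^2·e^(-u) du ÷ ∫_{0}^{∞} u^2·(1 - u/3)^2·e^(-u) du.
An antiderivative of u^2·(1 - u/3)^2·e^(-u) is (-u^4 + 2·u^3 - 3·u^2 - 6·u - 6)·e^(-u)/9; evaluating from 0 to 2.9 gives ≈ 0.23516, while the full integral is 2/3.
Taking the ratio yields P = 0.3527.

P ≈ 0.353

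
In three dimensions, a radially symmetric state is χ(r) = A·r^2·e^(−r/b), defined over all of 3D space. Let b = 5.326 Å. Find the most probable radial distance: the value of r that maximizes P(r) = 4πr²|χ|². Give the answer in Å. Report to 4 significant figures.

r ≈ 15.98 Å

Differentiate P(r) = 4πr²|χ|² with respect to r and set to zero.
This gives r = 3·b.
With b = 5.326, the most probable radial distance is 15.978 Å.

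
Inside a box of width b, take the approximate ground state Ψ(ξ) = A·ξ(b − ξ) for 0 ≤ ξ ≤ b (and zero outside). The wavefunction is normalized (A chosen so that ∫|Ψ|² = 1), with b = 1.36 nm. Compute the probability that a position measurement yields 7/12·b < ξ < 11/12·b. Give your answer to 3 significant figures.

P ≈ 0.342

The probability is P = ∫ |Ψ|² dξ over [7/12·b, 11/12·b].
With A² fixed by ∫|Ψ|² = 1, i.e. A² = (b^5/30)^(−1), substitute and integrate.
Let u = ξ/b; then A² and the length scale cancel, so P = ∫_{7/12}^{11/12} u^2·(1 - u)^2 du ÷ ∫_{0}^{1} u^2·(1 - u)^2 du.
With ∫ u^2·(1 - u)^2 du = u^3·(6·u^2 - 15·u + 10)/30 + C, the region integral is ≈ 0.011384 and the full one is 1/30.
Evaluating gives P = 0.3415.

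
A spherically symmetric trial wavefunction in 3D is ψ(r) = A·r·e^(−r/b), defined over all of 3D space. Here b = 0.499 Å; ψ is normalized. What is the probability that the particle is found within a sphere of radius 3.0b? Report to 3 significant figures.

P = ∫ |ψ|² 4πr² dr over r ≤ 3.0b.
The full normalization integral is A²·[3·π·b^5] = 1, fixing A².
Let u = r/b; then A², 4π and the length scale all cancel, so P = ∫_{0}^{3.0} u^4·e^(-2·u) du ÷ ∫_{0}^{∞} u^4·e^(-2·u) du.
With ∫ u^4·e^(-2·u) du = -(u^4/2 + u^3 + 3·u^2/2 + 3·u/2 + 3/4)·e^(-2·u) + C, the region integral is 3/4 - 345·e^(-6)/4 and the full one is 3/4.
This evaluates to P = 0.7149.

P ≈ 0.715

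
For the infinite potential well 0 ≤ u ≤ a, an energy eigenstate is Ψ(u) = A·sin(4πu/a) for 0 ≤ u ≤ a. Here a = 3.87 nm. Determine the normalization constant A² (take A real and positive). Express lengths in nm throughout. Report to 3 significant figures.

The normalization condition is ∫|Ψ|² du = 1 from 0 to a.
With ∫₀^a sin²(nπu/a) du = a/2, with Ψ = A·sin(4πu/a), the integral evaluates to A²·[a/2].
So A² = (a/2)^(−1).
Substituting a = 3.87 gives A² = 0.5168, so A = 0.7189.

A^2 ≈ 0.517 nm^(-1)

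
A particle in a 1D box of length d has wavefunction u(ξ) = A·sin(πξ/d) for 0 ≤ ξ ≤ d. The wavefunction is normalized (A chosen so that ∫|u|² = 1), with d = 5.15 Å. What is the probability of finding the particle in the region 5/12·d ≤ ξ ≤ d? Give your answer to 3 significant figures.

P = ∫_{5/12·d}^{d} |u(ξ)|² dξ.
The normalization integral ∫|u|²dξ over the whole domain equals d/2·A², and A² cancels in the ratio.
In terms of t = ξ/d (A² and the length scale cancel between numerator and denominator), P = [∫_{5/12}^{1} sin(π·t)^2 dt] / [∫_{0}^{1} sin(π·t)^2 dt].
With ∫ sin(π·t)^2 dt = t/2 - sin(2·π·t)/(4·π) + C, the region integral is 1/(8·π) + 7/24 and the full one is 1/2.
Taking the ratio, P = (3 + 7·π)/(12·π).

P ≈ 0.663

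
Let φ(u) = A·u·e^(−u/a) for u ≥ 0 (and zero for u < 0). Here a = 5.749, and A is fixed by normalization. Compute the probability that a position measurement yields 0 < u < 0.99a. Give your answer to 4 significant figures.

P = ∫_{0}^{0.99a} |φ(u)|² du.
With A² fixed by ∫|φ|² = 1, i.e. A² = (a^3/4)^(−1), substitute and integrate.
In terms of t = u/a (A² and the length scale cancel between numerator and denominator), P = [∫_{0}^{0.99} t^2·e^(-2·t) dt] / [∫_{0}^{∞} t^2·e^(-2·t) dt].
An antiderivative of t^2·e^(-2·t) is -(2·t^2 + 2·t + 1)·e^(-2·t)/4; evaluating from 0 to 0.99 gives ≈ 0.0794776, while the full integral is 1/4.
The result is P = 0.31791.

P ≈ 0.3179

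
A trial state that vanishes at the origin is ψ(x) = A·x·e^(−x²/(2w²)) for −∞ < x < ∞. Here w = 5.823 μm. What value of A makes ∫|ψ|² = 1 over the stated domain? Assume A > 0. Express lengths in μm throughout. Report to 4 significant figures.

A ≈ 0.07560 μm^(-3/2)

We need A² ∫|f|² dx = 1, taking the integral from −∞ to ∞.
∫|ψ|² dx = A²·(√(π)·w^3/2).
Substituting w = 5.823 gives A² = 0.0057150, so A = 0.075597.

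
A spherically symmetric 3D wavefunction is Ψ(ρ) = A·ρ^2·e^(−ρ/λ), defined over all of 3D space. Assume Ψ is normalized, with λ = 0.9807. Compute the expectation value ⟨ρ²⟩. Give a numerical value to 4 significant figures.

⟨ρ^2⟩ ≈ 13.46

The expectation value is the |Ψ|²-weighted average of ρ^2: ∫ ρ^2|Ψ|² 4πρ² dρ.
Evaluating both integrals, ⟨ρ²⟩ = 14·λ^2.
With λ = 0.9807, ⟨ρ^2⟩ = 13.465.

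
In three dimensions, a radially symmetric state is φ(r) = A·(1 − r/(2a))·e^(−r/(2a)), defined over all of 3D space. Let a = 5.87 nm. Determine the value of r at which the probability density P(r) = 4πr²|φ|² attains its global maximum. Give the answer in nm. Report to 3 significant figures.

r ≈ 30.7 nm

The maximum of P(r) = 4πr²|φ|² occurs where its derivative vanishes.
This gives r = a·(√(5) + 3).
With a = 5.87, the most probable radial distance is 30.74 nm.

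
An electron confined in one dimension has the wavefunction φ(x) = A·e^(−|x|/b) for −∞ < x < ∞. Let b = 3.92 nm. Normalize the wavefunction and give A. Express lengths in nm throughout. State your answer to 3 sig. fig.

A ≈ 0.505 nm^(-1/2)

The normalization condition is ∫|φ|² dx = 1 from −∞ to ∞.
Recall ∫₀^∞ x^m e^(−x/β) dx = m!·β^(m+1), carrying out the integral gives A² · b.
Substituting b = 3.92 gives A² = 0.2551, so A = 0.5051.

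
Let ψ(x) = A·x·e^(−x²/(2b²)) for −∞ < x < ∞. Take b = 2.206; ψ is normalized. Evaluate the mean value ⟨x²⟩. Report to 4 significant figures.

By definition ⟨x²⟩ = ∫ x^2 |ψ(x)|² dx.
With ∫_{−∞}^{∞} x^(2m) e^(−αx²) dx = (2m−1)!!·√π / (2^m α^(m+1/2)), since the A² factors cancel between numerator and denominator, ⟨x²⟩ = 3·b^2/2.
With b = 2.206, ⟨x^2⟩ = 7.2997.

⟨x^2⟩ ≈ 7.300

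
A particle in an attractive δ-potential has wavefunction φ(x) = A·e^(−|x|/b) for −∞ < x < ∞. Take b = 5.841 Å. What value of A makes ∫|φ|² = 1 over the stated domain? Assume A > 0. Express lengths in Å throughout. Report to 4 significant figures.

Require ∫ |φ|² dx = 1 over the whole domain.
Recall ∫₀^∞ x^m e^(−x/β) dx = m!·β^(m+1), with φ = A·e^(−|x|/b), the integral evaluates to A²·[b].
So A² = (b)^(−1).
Substituting b = 5.841 gives A² = 0.17120, so A = 0.41377.

A ≈ 0.4138 Å^(-1/2)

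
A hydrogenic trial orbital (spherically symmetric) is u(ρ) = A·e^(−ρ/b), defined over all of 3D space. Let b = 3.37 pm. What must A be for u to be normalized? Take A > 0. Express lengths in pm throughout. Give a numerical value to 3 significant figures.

The normalization condition is ∫|u|² 4πρ² dρ = 1 from 0 to ∞.
(Spherical symmetry: dV = 4πρ² dρ.)
Using ∫₀^∞ ρⁿ e^(−αρ) dρ = n!/αⁿ⁺¹, with u = A·e^(−ρ/b), the integral evaluates to A²·[π·b^3].
Substituting b = 3.37 gives A² = 0.008317, so A = 0.09120.

A ≈ 0.0912 pm^(-3/2)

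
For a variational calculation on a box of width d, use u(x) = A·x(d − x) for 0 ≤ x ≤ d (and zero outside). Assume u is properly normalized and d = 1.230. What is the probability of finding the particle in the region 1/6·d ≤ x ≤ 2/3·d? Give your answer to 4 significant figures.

The probability is P = ∫ |u|² dx over [1/6·d, 2/3·d].
With A² fixed by ∫|u|² = 1, i.e. A² = (d^5/30)^(−1), substitute and integrate.
In terms of t = x/d (A² and the length scale cancel between numerator and denominator), P = [∫_{1/6}^{2/3} t^2·(1 - t)^2 dt] / [∫_{0}^{1} t^2·(1 - t)^2 dt].
An antiderivative of t^2·(1 - t)^2 is t^3·(6·t^2 - 15·t + 10)/30; evaluating from 1/6 to 2/3 gives 163/6480, while the full integral is 1/30.
This works out to P = 163/216.

P ≈ 0.7546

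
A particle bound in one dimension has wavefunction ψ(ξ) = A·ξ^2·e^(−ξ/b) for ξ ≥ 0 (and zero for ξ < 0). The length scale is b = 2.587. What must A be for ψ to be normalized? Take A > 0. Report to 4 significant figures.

A ≈ 0.1073

Require ∫ |ψ|² dξ = 1 over the whole domain.
Recall ∫₀^∞ ξ^m e^(−ξ/β) dξ = m!·β^(m+1), ∫|ψ|² dξ = A²·(3·b^5/4).
Substituting b = 2.587 gives A² = 0.011507, so A = 0.10727.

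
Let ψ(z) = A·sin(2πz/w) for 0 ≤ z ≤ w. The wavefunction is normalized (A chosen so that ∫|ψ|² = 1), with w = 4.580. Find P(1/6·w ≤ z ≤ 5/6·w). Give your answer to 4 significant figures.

P ≈ 0.8045

P = ∫_{1/6·w}^{5/6·w} |ψ(z)|² dz.
The normalization integral ∫|ψ|²dz over the whole domain equals w/2·A², and A² cancels in the ratio.
In terms of u = z/w (A² and the length scale cancel between numerator and denominator), P = [∫_{1/6}^{5/6} sin(2·π·u)^2 du] / [∫_{0}^{1} sin(2·π·u)^2 du].
Using ∫ sin(2·π·u)^2 du = u/2 - sin(4·π·u)/(8·π), the numerator is √(3)/(8·π) + 1/3 and the denominator is 1/2.
Taking the ratio, P = √(3)/(4·π) + 2/3.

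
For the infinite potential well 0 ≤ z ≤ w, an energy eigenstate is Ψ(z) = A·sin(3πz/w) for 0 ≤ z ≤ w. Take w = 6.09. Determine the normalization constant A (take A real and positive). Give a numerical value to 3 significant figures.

The normalization condition is ∫|Ψ|² dz = 1 from 0 to w.
Using sin²θ = (1 − cos 2θ)/2, with Ψ = A·sin(3πz/w), the integral evaluates to A²·[w/2].
Setting this equal to 1 gives A² = 1/(w/2).
Plugging in w = 6.09 yields A = 0.5731.

A ≈ 0.573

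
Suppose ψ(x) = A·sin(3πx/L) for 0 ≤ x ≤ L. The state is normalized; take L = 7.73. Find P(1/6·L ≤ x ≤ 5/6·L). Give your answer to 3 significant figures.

P ≈ 0.667

|ψ|² is the probability density, so P = ∫_{1/6·L}^{5/6·L} |ψ|² dx.
The normalization integral ∫|ψ|²dx over the whole domain equals L/2·A², and A² cancels in the ratio.
In terms of u = x/L (A² and the length scale cancel between numerator and denominator), P = [∫_{1/6}^{5/6} sin(3·π·u)^2 du] / [∫_{0}^{1} sin(3·π·u)^2 du].
Using ∫ sin(3·π·u)^2 du = u/2 - sin(6·π·u)/(12·π), the numerator is 1/3 and the denominator is 1/2.
Evaluating gives P = 2/3.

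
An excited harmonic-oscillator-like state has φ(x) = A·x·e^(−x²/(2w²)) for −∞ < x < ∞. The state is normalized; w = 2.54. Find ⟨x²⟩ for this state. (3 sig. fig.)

⟨x^2⟩ ≈ 9.68

⟨x²⟩ = ∫ x^2 |φ|² dx over the full domain.
Using the Gaussian integral ∫_{−∞}^{∞} e^(−αx²) dx = √(π/α), the ratio of the moment integral to the normalization integral gives ⟨x²⟩ = 3·w^2/2.
With w = 2.54, ⟨x^2⟩ = 9.677.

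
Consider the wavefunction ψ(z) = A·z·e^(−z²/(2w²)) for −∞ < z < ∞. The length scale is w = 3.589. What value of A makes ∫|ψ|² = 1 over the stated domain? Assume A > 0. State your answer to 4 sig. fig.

Require ∫ |ψ|² dz = 1 over the whole domain.
With ∫_{−∞}^{∞} z^(2m) e^(−αz²) dz = (2m−1)!!·√π / (2^m α^(m+1/2)), carrying out the integral gives A² · √(π)·w^3/2.
Plugging in w = 3.589 yields A = 0.15623.

A ≈ 0.1562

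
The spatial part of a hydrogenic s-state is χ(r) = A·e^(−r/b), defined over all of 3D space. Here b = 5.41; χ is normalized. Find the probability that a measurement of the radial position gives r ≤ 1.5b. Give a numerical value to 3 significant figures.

P = ∫ |χ|² 4πr² dr over r ≤ 1.5b.
A² is fixed by ∫₀^∞ 4πr²|χ|² dr = 1, i.e. A² = (π·b^3)^(−1).
In terms of u = r/b (A², 4π and the length scale all cancel between numerator and denominator), P = [∫_{0}^{1.5} u^2·e^(-2·u) du] / [∫_{0}^{∞} u^2·e^(-2·u) du].
Using ∫ u^2·e^(-2·u) du = -(2·u^2 + 2·u + 1)·e^(-2·u)/4, the numerator is 1/4 - 17·e^(-3)/8 and the denominator is 1/4.
The region integral divided by the full integral gives P = 0.5768.

P ≈ 0.577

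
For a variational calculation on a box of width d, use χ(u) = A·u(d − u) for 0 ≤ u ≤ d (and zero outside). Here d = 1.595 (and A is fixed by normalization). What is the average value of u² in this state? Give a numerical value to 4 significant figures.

By definition ⟨u²⟩ = ∫ u^2 |χ(u)|² du.
Expanding the polynomial and integrating term by term, since the A² factors cancel between numerator and denominator, ⟨u²⟩ = 2·d^2/7.
Putting d = 1.595 gives 0.72686.

⟨u^2⟩ ≈ 0.7269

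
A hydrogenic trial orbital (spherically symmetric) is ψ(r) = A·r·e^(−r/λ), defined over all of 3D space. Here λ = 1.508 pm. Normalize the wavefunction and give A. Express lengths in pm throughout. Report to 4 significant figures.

Require ∫ |ψ|² 4πr² dr = 1 over the whole domain.
The integral (without the A² prefactor) comes out to 3·π·λ^5.
Plugging in λ = 1.508 yields A = 0.11664.

A ≈ 0.1166 pm^(-5/2)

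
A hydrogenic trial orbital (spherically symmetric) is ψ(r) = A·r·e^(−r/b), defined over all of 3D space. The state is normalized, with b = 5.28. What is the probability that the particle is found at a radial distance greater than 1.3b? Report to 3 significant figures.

P = ∫ |ψ|² 4πr² dr over r > 1.3b.
A² is fixed by ∫₀^∞ 4πr²|ψ|² dr = 1, i.e. A² = (3·π·b^5)^(−1).
Let u = r/b; then A², 4π and the length scale all cancel, so P = ∫_{1.3}^{∞} u^4·e^(-2·u) du ÷ ∫_{0}^{∞} u^4·e^(-2·u) du.
With ∫ u^4·e^(-2·u) du = -(u^4/2 + u^3 + 3·u^2/2 + 3·u/2 + 3/4)·e^(-2·u) + C, the region integral is ≈ 0.65807 and the full one is 3/4.
Taking the ratio yields P = 0.8774.

P ≈ 0.877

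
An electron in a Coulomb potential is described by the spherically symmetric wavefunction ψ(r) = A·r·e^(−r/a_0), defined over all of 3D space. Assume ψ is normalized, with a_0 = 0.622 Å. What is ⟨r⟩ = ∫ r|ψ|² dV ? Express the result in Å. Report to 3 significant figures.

By definition ⟨r⟩ = ∫ r |ψ(r)|² 4πr² dr.
Since the A² factors cancel between numerator and denominator, ⟨r⟩ = 5·a_0/2.
With a_0 = 0.622, ⟨r⟩ = 1.555.

⟨r⟩ ≈ 1.56 Å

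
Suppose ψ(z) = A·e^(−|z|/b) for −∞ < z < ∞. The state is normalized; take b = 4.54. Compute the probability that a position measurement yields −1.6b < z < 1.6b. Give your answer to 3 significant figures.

P ≈ 0.959

|ψ|² is the probability density, so P = ∫_{−1.6b}^{1.6b} |ψ|² dz.
Since A² = 1/(b), this is the region integral divided by the full normalization integral.
Both integrals are even about z = 0, so only the z ≥ 0 halves are needed (the factors of 2 cancel). In terms of u = z/b (A² and the length scale cancel between numerator and denominator), P = [∫_{0}^{1.6} e^(-2·u) du] / [∫_{0}^{∞} e^(-2·u) du].
Using ∫ e^(-2·u) du = -e^(-2·u)/2, the numerator is 1/2 - e^(-16/5)/2 and the denominator is 1/2.
This works out to P = 0.9592.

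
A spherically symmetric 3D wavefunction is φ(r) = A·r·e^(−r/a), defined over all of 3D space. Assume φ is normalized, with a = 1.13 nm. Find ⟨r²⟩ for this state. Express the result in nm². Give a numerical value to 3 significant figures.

⟨r^2⟩ ≈ 9.58 nm^2

The expectation value is the |φ|²-weighted average of r^2: ∫ r^2|φ|² 4πr² dr.
Evaluating both integrals, ⟨r²⟩ = 15·a^2/2.
With a = 1.13, ⟨r^2⟩ = 9.577.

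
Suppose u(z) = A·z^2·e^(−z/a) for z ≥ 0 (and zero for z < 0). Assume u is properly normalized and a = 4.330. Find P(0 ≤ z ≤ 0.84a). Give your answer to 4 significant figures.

P ≈ 0.02836

P = ∫_{0}^{0.84a} |u(z)|² dz.
Since A² = 1/(3·a^5/4), this is the region integral divided by the full normalization integral.
In terms of t = z/a (A² and the length scale cancel between numerator and denominator), P = [∫_{0}^{0.84} t^4·e^(-2·t) dt] / [∫_{0}^{∞} t^4·e^(-2·t) dt].
Using ∫ t^4·e^(-2·t) dt = -(t^4/2 + t^3 + 3·t^2/2 + 3·t/2 + 3/4)·e^(-2·t), the numerator is ≈ 0.0212704 and the denominator is 3/4.
The result is P = 0.028360.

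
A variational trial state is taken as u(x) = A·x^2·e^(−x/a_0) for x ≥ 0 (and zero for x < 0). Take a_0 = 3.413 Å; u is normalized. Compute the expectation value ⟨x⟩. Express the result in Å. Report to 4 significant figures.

The expectation value is the |u|²-weighted average of x: ∫ x|u|² dx.
Using ∫₀^∞ xⁿ e^(−αx) dx = n!/αⁿ⁺¹, evaluating both integrals, ⟨x⟩ = 5·a_0/2.
With a_0 = 3.413, ⟨x⟩ = 8.5325.

⟨x⟩ ≈ 8.533 Å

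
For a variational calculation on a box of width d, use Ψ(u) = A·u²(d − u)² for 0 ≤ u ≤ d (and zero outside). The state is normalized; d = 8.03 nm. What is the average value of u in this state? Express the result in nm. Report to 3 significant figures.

⟨u⟩ = ∫ u |Ψ|² du over the full domain.
Since the A² factors cancel between numerator and denominator, ⟨u⟩ = d/2.
With d = 8.03, ⟨u⟩ = 4.015.

⟨u⟩ ≈ 4.02 nm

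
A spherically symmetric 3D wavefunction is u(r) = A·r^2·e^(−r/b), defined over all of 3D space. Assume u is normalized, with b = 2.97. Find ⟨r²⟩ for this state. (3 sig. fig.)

By definition ⟨r²⟩ = ∫ r^2 |u(r)|² 4πr² dr.
Recall ∫₀^∞ r^m e^(−r/β) dr = m!·β^(m+1), since the A² factors cancel between numerator and denominator, ⟨r²⟩ = 14·b^2.
Putting b = 2.97 gives 123.5.

⟨r^2⟩ ≈ 123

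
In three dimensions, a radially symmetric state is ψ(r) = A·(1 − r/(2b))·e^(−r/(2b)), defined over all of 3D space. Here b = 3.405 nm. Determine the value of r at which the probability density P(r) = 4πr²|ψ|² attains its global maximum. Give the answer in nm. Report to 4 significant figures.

Differentiate P(r) = 4πr²|ψ|² with respect to r and set to zero.
Solving yields r = b·(√(5) + 3).
With b = 3.405, the most probable radial distance is 17.829 nm.

r ≈ 17.83 nm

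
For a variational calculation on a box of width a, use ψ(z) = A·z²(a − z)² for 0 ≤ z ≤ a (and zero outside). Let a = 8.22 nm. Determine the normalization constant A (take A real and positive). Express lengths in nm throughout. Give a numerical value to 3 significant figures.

Require ∫ |ψ|² dz = 1 over the whole domain.
Expanding the polynomial and integrating term by term, ∫|ψ|² dz = A²·(a^9/630).
So A² = (a^9/630)^(−1).
With a = 8.22: A² = 0.000003677 and A = 0.001918.

A ≈ 0.00192 nm^(-9/2)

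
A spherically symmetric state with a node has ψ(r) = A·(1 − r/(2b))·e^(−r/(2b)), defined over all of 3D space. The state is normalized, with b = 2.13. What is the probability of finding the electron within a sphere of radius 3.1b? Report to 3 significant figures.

P ≈ 0.0788

With dV = 4πr²dr, the probability is ∫|ψ|² dV over r ≤ 3.1b.
A² is fixed by ∫₀^∞ 4πr²|ψ|² dr = 1, i.e. A² = (8·π·b^3)^(−1).
Substituting u = r/b, A², 4π and the length scale all cancel in the ratio: P = ∫_{0}^{3.1} u^2·(1 - u/2)^2·e^(-u) du / ∫_{0}^{∞} u^2·(1 - u/2)^2·e^(-u) du.
Using ∫ u^2·(1 - u/2)^2·e^(-u) du = -(u^4/4 + u^2 + 2·u + 2)·e^(-u), the numerator is ≈ 0.15758 and the denominator is 2.
The region integral divided by the full integral gives P = 0.07879.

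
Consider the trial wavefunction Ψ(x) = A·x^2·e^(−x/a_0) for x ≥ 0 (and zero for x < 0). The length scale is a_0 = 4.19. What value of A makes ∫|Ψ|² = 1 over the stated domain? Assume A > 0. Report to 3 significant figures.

A ≈ 0.0321

The normalization condition is ∫|Ψ|² dx = 1 from 0 to ∞.
With Ψ = A·x^2·e^(−x/a_0), the integral evaluates to A²·[3·a_0^5/4].
So A² = (3·a_0^5/4)^(−1).
Substituting a_0 = 4.19 gives A² = 0.001032, so A = 0.03213.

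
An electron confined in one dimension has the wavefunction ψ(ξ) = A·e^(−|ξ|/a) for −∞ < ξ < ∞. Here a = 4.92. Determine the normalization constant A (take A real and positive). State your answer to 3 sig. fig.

A ≈ 0.451

We need A² ∫|f|² dξ = 1, taking the integral from −∞ to ∞.
∫|ψ|² dξ = A²·(a).
So A² = (a)^(−1).
Substituting a = 4.92 gives A² = 0.2033, so A = 0.4508.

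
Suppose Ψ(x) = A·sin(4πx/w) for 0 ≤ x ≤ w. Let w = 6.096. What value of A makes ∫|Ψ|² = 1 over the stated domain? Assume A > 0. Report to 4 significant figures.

Normalization requires ∫|Ψ|² dx = 1, integrated from 0 to w.
With ∫₀^w sin²(nπx/w) dx = w/2, ∫|Ψ|² dx = A²·(w/2).
Setting this equal to 1 gives A² = 1/(w/2).
Plugging in w = 6.096 yields A = 0.57279.

A ≈ 0.5728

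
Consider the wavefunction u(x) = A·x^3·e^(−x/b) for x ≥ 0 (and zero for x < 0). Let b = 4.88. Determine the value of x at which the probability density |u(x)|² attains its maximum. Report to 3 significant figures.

x ≈ 14.6

Set d/dx [|u(x)|²] = 0 and solve for x > 0.
This gives x = 3·b.
With b = 4.88, the most probable position is 14.64.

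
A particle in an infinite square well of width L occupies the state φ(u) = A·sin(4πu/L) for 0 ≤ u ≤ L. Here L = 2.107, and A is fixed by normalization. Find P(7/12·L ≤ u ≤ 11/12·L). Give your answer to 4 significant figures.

P ≈ 0.4022

P = ∫_{7/12·L}^{11/12·L} |φ(u)|² du.
The normalization integral ∫|φ|²du over the whole domain equals L/2·A², and A² cancels in the ratio.
Let t = u/L; then A² and the length scale cancel, so P = ∫_{7/12}^{11/12} sin(4·π·t)^2 dt ÷ ∫_{0}^{1} sin(4·π·t)^2 dt.
Using ∫ sin(4·π·t)^2 dt = t/2 - sin(4·π·t)·cos(4·π·t)/(8·π), the numerator is √(3)/(16·π) + 1/6 and the denominator is 1/2.
Taking the ratio, P = (√(3)/8 + π/3)/π.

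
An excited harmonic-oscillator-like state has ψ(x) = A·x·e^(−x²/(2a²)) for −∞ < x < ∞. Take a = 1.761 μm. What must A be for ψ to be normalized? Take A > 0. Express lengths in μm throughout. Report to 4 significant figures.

A ≈ 0.4546 μm^(-3/2)

Normalization requires ∫|ψ|² dx = 1, integrated from −∞ to ∞.
Differentiating ∫e^(−αx²) dx = √(π/α) under α to get the higher moments, the integral (without the A² prefactor) comes out to √(π)·a^3/2.
Hence A² = 1/[√(π)·a^3/2].
Plugging in a = 1.761 yields A = 0.45456.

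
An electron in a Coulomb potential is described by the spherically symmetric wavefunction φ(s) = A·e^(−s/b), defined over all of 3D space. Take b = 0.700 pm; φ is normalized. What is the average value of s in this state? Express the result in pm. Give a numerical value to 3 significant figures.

⟨s⟩ = ∫ s |φ|² 4πs² ds over the full domain.
Recall ∫₀^∞ s^m e^(−s/β) ds = m!·β^(m+1), the ratio of the moment integral to the normalization integral gives ⟨s⟩ = 3·b/2.
With b = 0.700, ⟨s⟩ = 1.050.

⟨s⟩ ≈ 1.05 pm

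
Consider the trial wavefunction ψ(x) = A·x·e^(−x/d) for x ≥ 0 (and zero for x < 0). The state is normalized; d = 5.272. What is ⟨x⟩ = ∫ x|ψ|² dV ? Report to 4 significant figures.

By definition ⟨x⟩ = ∫ x |ψ(x)|² dx.
Using ∫₀^∞ xⁿ e^(−αx) dx = n!/αⁿ⁺¹, evaluating both integrals, ⟨x⟩ = 3·d/2.
With d = 5.272, ⟨x⟩ = 7.9080.

⟨x⟩ ≈ 7.908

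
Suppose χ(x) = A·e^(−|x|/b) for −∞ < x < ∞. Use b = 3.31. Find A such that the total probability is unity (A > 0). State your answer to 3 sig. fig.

A ≈ 0.550

Require ∫ |χ|² dx = 1 over the whole domain.
Using ∫₀^∞ xⁿ e^(−αx) dx = n!/αⁿ⁺¹, ∫|χ|² dx = A²·(b).
Hence A² = 1/[b].
Plugging in b = 3.31 yields A = 0.5496.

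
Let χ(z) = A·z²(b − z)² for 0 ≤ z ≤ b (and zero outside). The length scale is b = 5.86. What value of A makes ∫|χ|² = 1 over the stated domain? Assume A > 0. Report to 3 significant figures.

The normalization condition is ∫|χ|² dz = 1 from 0 to b.
With χ = A·z²(b − z)², the integral evaluates to A²·[b^9/630].
Hence A² = 1/[b^9/630].
With b = 5.86: A² = 0.00007731 and A = 0.008793.

A ≈ 0.00879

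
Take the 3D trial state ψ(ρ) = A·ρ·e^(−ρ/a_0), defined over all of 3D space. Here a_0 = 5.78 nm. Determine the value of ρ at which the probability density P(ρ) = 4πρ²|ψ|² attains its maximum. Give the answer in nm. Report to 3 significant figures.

Differentiate P(ρ) = 4πρ²|ψ|² with respect to ρ and set to zero.
This gives ρ = 2·a_0.
With a_0 = 5.78, the most probable radial distance is 11.56 nm.

ρ ≈ 11.6 nm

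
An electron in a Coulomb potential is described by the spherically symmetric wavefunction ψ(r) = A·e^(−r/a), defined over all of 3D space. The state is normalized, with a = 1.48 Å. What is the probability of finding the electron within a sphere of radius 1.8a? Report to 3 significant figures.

P = ∫ |ψ|² 4πr² dr over r ≤ 1.8a.
The full normalization integral is A²·[π·a^3] = 1, fixing A².
In terms of u = r/a (A², 4π and the length scale all cancel between numerator and denominator), P = [∫_{0}^{1.8} u^2·e^(-2·u) du] / [∫_{0}^{∞} u^2·e^(-2·u) du].
An antiderivative of u^2·e^(-2·u) is -(2·u^2 + 2·u + 1)·e^(-2·u)/4; evaluating from 0 to 1.8 gives 1/4 - 277·e^(-18/5)/100, while the full integral is 1/4.
The region integral divided by the full integral gives P = 0.6973.

P ≈ 0.697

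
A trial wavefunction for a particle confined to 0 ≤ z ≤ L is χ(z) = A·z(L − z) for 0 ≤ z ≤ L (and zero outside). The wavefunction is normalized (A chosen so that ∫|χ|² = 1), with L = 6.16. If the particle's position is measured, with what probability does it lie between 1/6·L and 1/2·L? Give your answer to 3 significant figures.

P ≈ 0.465

The probability is P = ∫ |χ|² dz over [1/6·L, 1/2·L].
Since A² = 1/(L^5/30), this is the region integral divided by the full normalization integral.
Let u = z/L; then A² and the length scale cancel, so P = ∫_{1/6}^{1/2} u^2·(1 - u)^2 du ÷ ∫_{0}^{1} u^2·(1 - u)^2 du.
An antiderivative of u^2·(1 - u)^2 is u^3·(6·u^2 - 15·u + 10)/30; evaluating from 1/6 to 1/2 gives ≈ 0.015484, while the full integral is 1/30.
Taking the ratio, P = 301/648.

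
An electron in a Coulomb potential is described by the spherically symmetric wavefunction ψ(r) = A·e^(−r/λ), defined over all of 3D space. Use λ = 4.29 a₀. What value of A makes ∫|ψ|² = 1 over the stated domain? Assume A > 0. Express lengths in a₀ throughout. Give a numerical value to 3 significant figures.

A ≈ 0.0635 a₀^(-3/2)

Normalization requires ∫|ψ|² 4πr² dr = 1, integrated from 0 to ∞.
The angular integral contributes 4π, leaving ∫₀^∞ r²|ψ|² dr.
The integral (without the A² prefactor) comes out to π·λ^3.
Setting this equal to 1 gives A² = 1/(π·λ^3).
Substituting λ = 4.29 gives A² = 0.004032, so A = 0.06349.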